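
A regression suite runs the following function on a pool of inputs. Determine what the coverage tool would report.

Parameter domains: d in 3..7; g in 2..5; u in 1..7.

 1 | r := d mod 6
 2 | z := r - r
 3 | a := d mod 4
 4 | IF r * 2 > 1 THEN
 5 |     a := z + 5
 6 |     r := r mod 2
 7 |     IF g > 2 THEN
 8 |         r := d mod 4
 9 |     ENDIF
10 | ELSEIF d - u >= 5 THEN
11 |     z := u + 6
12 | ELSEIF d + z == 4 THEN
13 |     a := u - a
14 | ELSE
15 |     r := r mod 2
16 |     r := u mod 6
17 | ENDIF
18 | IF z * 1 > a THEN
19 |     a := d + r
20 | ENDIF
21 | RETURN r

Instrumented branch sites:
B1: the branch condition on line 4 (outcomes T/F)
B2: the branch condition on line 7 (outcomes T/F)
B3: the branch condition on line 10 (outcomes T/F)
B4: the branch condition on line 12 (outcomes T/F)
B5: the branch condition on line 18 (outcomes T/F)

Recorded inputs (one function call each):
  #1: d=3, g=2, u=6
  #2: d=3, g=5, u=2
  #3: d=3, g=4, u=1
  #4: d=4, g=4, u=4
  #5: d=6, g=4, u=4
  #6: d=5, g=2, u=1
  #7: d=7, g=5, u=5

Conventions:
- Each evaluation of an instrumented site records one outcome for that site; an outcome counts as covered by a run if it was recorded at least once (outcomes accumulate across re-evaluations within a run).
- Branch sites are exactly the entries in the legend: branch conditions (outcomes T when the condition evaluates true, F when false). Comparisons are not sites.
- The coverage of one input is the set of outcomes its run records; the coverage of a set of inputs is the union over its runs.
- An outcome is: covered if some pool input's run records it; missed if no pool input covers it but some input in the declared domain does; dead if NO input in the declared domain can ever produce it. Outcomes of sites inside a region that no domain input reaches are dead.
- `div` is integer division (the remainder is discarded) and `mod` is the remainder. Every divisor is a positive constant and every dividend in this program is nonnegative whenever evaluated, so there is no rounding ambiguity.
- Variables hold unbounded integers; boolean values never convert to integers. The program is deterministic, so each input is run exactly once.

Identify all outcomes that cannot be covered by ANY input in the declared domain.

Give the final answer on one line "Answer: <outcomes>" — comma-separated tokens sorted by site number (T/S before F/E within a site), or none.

running all 140 domain inputs and tallying outcomes:
  B4=T: unreachable across the whole domain -> dead
  reachable outcomes have witnesses, e.g. B1=T (e.g. d=3, g=2, u=1), B1=F (e.g. d=6, g=2, u=1), B2=T (e.g. d=3, g=3, u=1), B2=F (e.g. d=3, g=2, u=1)

Answer: B4=T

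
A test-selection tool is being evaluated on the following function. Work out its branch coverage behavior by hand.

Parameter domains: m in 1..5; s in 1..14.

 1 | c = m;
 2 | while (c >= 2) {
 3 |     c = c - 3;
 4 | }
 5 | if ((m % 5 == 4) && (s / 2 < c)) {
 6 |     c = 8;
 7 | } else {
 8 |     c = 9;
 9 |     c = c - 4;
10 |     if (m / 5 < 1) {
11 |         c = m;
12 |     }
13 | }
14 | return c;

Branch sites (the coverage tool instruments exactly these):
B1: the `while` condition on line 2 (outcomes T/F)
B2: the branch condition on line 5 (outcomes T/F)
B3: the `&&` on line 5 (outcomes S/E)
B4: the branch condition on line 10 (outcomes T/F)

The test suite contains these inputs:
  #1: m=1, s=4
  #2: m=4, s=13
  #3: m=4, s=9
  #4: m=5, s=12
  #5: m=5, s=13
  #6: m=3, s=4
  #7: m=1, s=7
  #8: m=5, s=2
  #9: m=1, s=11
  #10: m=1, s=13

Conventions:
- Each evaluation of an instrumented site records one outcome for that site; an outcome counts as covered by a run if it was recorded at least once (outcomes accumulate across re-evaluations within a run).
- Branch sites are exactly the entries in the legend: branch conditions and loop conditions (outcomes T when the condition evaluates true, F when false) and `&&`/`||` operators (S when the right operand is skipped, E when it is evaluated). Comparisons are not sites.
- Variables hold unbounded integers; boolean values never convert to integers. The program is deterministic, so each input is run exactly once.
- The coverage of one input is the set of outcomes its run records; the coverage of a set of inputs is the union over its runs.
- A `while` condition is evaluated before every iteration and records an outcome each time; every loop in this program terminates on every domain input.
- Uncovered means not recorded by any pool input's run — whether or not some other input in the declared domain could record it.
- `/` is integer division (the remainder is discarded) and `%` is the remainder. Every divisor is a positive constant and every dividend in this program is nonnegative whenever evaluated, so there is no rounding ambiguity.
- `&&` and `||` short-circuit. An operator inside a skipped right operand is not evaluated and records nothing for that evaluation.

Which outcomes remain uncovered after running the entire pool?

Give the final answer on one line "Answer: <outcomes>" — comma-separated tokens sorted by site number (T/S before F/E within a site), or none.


#1 (m=1, s=4) -> B1->F, B3->S, B2->F, B4->T; covered: B1=F, B2=F, B3=S, B4=T
#2 (m=4, s=13) -> B1->T, B1->F, B3->E, B2->F, B4->T; covered: B1=T, B1=F, B2=F, B3=E, B4=T
#3 (m=4, s=9) -> B1->T, B1->F, B3->E, B2->F, B4->T; covered: B1=T, B1=F, B2=F, B3=E, B4=T
#4 (m=5, s=12) -> B1->T, B1->T, B1->F, B3->S, B2->F, B4->F; covered: B1=T, B1=F, B2=F, B3=S, B4=F
#5 (m=5, s=13) -> B1->T, B1->T, B1->F, B3->S, B2->F, B4->F; covered: B1=T, B1=F, B2=F, B3=S, B4=F
#6 (m=3, s=4) -> B1->T, B1->F, B3->S, B2->F, B4->T; covered: B1=T, B1=F, B2=F, B3=S, B4=T
#7 (m=1, s=7) -> B1->F, B3->S, B2->F, B4->T; covered: B1=F, B2=F, B3=S, B4=T
#8 (m=5, s=2) -> B1->T, B1->T, B1->F, B3->S, B2->F, B4->F; covered: B1=T, B1=F, B2=F, B3=S, B4=F
#9 (m=1, s=11) -> B1->F, B3->S, B2->F, B4->T; covered: B1=F, B2=F, B3=S, B4=T
#10 (m=1, s=13) -> B1->F, B3->S, B2->F, B4->T; covered: B1=F, B2=F, B3=S, B4=T
union over the pool: B1=T, B1=F, B2=F, B3=S, B3=E, B4=T, B4=F
uncovered (1 of 8): B2=T
Answer: B2=T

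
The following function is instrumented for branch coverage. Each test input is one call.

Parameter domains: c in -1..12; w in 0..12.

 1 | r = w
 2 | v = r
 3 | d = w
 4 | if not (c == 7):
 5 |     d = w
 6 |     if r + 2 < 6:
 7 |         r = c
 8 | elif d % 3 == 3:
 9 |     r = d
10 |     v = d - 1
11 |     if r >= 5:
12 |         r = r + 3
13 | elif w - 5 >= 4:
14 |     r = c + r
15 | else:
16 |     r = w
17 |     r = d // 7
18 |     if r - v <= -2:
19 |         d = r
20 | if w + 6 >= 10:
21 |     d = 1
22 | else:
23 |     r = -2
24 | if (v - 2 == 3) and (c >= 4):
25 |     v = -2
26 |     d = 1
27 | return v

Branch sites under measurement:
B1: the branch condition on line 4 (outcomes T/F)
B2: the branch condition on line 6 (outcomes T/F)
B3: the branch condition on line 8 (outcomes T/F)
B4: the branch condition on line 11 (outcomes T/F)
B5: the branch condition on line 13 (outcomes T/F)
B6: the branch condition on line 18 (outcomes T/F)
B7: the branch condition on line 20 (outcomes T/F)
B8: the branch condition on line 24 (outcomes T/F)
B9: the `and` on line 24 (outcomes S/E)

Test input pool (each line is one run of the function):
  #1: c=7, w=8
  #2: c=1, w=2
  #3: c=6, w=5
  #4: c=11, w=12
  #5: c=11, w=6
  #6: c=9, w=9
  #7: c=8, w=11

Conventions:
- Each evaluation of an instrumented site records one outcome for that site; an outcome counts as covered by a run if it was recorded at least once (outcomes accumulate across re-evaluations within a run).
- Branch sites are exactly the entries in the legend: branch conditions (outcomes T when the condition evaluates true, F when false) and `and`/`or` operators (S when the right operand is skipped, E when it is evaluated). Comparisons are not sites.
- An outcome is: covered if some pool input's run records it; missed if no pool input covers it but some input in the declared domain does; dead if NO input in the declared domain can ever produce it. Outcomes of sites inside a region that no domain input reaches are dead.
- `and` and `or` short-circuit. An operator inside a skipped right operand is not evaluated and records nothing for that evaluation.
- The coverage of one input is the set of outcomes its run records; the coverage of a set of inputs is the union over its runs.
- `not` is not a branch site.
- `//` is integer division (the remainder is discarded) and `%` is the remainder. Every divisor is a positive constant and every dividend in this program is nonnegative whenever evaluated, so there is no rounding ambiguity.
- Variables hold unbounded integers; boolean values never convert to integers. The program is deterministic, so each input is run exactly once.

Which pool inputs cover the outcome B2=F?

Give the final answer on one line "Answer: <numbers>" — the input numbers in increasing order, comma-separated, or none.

input #1 (c=7, w=8): never hits B2=F
input #2 (c=1, w=2): never hits B2=F
input #3 (c=6, w=5): hits B2=F
input #4 (c=11, w=12): hits B2=F
input #5 (c=11, w=6): hits B2=F
input #6 (c=9, w=9): hits B2=F
input #7 (c=8, w=11): hits B2=F

Answer: 3, 4, 5, 6, 7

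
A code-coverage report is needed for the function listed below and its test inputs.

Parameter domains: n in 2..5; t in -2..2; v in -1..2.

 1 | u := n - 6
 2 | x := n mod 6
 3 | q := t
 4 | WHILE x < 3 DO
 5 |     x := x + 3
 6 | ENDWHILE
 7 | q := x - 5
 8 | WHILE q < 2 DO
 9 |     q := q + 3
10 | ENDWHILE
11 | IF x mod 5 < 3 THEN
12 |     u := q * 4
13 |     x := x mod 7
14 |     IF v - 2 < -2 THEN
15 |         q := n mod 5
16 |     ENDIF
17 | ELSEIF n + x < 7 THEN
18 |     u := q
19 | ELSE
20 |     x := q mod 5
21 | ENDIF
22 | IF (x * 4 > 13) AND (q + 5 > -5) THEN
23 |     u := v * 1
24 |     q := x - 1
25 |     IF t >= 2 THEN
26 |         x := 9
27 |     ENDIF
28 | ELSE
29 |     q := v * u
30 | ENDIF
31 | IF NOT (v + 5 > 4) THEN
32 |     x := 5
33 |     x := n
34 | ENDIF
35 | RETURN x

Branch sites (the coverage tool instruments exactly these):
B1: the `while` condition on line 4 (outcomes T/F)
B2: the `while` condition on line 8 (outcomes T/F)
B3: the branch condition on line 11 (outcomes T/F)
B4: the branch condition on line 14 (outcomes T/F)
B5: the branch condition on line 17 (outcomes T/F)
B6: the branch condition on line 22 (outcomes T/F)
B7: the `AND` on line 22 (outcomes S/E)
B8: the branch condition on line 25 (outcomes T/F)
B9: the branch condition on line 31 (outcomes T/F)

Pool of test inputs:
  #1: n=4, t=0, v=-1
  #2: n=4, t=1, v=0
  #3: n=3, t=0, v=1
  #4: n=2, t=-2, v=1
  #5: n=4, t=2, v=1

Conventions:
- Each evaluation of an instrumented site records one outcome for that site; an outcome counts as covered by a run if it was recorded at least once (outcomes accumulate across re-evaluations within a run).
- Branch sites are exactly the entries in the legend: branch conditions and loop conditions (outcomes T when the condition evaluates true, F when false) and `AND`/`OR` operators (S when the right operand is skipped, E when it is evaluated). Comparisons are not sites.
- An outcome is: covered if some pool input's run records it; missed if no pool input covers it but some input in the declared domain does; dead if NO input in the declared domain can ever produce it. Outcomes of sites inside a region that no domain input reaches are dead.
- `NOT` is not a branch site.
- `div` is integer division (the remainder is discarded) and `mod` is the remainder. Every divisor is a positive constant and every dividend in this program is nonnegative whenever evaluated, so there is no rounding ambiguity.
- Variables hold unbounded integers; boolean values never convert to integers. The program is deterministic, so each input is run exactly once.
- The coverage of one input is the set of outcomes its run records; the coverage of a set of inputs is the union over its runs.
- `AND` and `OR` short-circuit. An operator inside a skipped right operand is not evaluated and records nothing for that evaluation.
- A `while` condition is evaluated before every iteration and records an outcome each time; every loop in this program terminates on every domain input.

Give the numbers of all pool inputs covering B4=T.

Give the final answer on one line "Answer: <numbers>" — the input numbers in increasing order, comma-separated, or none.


input #1 (n=4, t=0, v=-1): does not record B4=T
input #2 (n=4, t=1, v=0): does not record B4=T
input #3 (n=3, t=0, v=1): does not record B4=T
input #4 (n=2, t=-2, v=1): does not record B4=T
input #5 (n=4, t=2, v=1): does not record B4=T
Answer: none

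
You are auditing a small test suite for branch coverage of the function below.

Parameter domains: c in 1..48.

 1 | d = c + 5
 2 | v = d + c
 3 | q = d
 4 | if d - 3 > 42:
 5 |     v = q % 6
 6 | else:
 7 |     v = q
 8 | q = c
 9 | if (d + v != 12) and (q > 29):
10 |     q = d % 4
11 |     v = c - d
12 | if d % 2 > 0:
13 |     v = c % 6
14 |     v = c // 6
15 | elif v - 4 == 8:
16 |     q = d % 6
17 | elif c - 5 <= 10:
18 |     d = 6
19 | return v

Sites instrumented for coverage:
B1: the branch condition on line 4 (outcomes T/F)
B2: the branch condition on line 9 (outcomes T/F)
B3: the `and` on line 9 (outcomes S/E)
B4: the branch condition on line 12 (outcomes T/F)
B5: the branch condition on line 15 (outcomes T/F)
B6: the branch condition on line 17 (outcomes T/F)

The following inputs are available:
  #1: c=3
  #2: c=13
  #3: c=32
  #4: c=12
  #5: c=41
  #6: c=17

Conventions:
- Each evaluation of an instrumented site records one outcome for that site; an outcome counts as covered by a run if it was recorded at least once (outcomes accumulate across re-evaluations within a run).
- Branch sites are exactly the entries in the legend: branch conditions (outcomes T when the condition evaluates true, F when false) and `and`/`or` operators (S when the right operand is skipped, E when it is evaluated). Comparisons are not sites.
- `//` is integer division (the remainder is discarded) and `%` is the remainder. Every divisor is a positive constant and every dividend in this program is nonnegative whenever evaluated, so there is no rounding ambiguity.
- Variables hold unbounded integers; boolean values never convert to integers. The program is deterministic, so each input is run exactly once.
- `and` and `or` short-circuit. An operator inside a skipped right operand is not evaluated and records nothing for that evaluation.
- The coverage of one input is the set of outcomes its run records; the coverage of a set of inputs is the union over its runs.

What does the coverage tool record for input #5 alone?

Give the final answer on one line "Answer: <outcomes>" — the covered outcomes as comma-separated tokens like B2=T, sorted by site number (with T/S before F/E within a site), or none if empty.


Tracing the run of input #5 (c=41):
  B1->T, B3->E, B2->T, B4->F, B5->F, B6->F
deduplicating events, the covered set is: B1=T, B2=T, B3=E, B4=F, B5=F, B6=F
Answer: B1=T, B2=T, B3=E, B4=F, B5=F, B6=F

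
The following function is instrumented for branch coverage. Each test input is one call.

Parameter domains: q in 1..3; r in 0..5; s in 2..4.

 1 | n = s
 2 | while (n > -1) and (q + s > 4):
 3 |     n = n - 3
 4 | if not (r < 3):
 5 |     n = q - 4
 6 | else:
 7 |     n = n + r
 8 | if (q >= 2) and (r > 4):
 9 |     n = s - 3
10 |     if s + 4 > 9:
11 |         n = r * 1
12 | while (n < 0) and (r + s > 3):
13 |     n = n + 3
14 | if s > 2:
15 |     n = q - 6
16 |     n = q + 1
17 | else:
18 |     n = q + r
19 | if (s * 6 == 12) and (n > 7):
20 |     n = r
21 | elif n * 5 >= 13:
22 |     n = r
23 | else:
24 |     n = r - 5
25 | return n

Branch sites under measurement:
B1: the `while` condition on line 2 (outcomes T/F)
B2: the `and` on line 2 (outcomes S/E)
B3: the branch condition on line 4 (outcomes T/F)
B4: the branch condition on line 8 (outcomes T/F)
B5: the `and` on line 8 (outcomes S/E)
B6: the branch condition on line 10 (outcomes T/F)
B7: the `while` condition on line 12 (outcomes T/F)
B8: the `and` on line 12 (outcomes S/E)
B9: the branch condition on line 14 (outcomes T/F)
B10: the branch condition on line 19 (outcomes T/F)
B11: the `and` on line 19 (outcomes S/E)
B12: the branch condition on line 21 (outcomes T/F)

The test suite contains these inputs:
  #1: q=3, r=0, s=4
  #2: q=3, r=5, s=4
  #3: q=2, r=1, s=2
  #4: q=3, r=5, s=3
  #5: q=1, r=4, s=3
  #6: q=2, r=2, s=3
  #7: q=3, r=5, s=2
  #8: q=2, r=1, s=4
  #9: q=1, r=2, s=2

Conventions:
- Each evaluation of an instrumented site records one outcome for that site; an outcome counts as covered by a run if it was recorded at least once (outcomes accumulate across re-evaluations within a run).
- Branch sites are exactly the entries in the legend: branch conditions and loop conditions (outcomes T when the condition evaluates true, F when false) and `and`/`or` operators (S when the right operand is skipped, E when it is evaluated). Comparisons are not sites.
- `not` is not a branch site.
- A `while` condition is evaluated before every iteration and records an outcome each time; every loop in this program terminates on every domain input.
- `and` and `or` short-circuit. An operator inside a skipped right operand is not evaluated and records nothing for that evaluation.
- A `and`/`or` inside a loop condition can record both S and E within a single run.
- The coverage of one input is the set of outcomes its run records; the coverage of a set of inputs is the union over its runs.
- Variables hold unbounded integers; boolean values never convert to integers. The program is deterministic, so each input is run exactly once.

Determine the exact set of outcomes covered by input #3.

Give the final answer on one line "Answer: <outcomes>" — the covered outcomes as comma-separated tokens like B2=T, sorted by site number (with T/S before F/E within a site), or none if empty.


Tracing the run of input #3 (q=2, r=1, s=2):
  B2->E, B1->F, B3->F, B5->E, B4->F, B8->S, B7->F, B9->F, B11->E, B10->F
  B12->T
deduplicating events, the covered set is: B1=F, B2=E, B3=F, B4=F, B5=E, B7=F, B8=S, B9=F, B10=F, B11=E, B12=T
Answer: B1=F, B2=E, B3=F, B4=F, B5=E, B7=F, B8=S, B9=F, B10=F, B11=E, B12=T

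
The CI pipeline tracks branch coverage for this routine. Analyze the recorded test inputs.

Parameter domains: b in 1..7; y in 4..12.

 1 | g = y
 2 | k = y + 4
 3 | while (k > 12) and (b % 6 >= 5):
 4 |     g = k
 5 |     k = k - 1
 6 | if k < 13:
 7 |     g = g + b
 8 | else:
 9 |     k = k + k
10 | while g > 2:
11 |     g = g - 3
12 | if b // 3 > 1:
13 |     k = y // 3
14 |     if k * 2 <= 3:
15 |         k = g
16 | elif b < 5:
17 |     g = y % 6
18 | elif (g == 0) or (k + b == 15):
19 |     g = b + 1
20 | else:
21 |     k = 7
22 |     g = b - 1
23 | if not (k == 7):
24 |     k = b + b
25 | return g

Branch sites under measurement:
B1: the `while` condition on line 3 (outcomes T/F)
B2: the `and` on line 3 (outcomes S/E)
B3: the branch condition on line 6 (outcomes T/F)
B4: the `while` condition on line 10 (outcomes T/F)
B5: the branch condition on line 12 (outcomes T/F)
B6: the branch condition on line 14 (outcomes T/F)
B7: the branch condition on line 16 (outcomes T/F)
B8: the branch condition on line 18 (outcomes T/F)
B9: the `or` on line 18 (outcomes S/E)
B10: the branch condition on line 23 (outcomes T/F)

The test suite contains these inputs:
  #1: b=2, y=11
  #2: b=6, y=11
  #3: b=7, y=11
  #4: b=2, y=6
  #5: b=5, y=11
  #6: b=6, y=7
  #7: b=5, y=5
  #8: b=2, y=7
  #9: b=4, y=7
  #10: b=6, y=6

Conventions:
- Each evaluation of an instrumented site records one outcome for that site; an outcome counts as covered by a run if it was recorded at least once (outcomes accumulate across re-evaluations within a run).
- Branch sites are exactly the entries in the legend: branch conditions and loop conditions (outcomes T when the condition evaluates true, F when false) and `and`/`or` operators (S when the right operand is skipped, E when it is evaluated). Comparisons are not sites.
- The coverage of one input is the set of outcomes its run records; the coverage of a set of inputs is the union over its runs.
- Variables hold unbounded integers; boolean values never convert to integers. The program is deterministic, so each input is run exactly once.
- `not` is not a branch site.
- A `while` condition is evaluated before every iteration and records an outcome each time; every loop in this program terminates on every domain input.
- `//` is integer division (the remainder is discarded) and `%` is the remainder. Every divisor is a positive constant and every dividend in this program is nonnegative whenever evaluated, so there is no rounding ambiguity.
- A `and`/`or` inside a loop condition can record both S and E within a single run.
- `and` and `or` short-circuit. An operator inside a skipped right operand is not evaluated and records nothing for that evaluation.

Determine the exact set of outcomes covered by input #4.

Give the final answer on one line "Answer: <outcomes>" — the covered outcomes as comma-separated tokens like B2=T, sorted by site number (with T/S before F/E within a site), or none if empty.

Tracing the run of input #4 (b=2, y=6):
  B2->S, B1->F, B3->T, B4->T, B4->T, B4->F, B5->F, B7->T, B10->T
distinct outcomes covered: B1=F, B2=S, B3=T, B4=T, B4=F, B5=F, B7=T, B10=T

Answer: B1=F, B2=S, B3=T, B4=T, B4=F, B5=F, B7=T, B10=T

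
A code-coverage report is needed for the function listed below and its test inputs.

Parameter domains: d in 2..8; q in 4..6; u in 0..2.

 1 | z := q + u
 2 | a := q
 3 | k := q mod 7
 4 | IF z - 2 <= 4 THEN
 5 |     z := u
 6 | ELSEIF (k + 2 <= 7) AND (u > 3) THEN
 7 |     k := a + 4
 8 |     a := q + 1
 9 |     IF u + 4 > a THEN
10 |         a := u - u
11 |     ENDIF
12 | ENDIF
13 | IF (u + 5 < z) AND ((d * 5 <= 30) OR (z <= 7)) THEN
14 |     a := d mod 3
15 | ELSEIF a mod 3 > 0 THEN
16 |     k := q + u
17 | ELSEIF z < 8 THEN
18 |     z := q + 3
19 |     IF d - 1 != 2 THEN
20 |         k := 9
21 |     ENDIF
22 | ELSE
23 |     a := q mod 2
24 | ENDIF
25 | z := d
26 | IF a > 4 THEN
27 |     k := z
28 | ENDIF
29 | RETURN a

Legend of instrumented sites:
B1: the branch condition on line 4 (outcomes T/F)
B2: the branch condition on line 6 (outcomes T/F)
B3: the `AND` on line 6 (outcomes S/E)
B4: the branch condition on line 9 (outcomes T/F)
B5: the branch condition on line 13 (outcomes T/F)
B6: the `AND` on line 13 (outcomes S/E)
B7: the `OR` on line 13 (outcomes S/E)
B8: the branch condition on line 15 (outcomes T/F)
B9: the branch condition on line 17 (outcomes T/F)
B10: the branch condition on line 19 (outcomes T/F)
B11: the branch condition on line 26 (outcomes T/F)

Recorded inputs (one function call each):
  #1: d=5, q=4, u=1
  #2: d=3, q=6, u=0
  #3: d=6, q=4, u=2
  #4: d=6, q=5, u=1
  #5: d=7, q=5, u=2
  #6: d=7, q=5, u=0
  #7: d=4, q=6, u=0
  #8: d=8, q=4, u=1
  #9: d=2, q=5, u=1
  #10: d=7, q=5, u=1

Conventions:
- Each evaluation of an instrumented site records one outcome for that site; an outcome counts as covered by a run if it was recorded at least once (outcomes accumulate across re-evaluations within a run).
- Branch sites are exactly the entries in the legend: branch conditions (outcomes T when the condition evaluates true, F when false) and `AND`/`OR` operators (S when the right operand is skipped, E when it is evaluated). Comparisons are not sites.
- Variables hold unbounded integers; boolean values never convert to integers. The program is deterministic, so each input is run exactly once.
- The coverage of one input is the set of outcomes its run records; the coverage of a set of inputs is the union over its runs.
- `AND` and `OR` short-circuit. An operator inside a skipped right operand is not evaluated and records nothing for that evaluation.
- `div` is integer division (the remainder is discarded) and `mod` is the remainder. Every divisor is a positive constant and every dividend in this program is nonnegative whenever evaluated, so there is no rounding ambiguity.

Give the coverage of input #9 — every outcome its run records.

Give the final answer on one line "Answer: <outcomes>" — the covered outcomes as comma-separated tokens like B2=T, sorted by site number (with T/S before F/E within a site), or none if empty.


Event log for input #9 (d=2, q=5, u=1):
  B1->T, B6->S, B5->F, B8->T, B11->T
deduplicating events, the covered set is: B1=T, B5=F, B6=S, B8=T, B11=T
Answer: B1=T, B5=F, B6=S, B8=T, B11=T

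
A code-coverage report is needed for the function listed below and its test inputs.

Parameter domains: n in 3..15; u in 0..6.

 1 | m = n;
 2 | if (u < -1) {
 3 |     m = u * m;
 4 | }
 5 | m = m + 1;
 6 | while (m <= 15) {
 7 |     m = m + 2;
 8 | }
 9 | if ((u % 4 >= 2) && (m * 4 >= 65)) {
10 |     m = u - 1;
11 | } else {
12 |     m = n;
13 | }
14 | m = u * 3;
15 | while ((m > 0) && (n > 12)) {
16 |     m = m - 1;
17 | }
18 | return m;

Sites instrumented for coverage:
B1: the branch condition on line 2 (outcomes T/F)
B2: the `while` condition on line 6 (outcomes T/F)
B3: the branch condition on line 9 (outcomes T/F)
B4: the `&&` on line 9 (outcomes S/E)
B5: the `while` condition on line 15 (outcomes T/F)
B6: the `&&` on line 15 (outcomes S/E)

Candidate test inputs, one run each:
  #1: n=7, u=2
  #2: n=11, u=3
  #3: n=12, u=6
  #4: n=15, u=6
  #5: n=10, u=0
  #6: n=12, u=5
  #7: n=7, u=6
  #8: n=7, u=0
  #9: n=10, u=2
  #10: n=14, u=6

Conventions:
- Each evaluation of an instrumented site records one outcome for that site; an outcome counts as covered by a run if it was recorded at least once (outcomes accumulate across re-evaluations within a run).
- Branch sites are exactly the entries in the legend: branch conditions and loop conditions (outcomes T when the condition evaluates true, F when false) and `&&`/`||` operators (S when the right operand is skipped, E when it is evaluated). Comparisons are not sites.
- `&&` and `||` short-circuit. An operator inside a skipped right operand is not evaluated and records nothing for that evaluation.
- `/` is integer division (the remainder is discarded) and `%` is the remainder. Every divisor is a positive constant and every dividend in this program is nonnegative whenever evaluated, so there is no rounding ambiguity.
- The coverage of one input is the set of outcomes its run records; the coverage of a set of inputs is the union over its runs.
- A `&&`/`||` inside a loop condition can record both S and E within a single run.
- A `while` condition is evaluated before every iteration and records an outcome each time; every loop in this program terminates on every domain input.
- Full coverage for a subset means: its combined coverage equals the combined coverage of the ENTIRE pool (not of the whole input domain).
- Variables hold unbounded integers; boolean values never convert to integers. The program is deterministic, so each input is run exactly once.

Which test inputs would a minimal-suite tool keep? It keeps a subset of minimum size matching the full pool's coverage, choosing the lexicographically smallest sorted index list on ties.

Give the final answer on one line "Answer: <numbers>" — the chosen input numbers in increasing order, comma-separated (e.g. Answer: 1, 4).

input #1, n=7, u=2: events B1->F, B2->T, B2->T, B2->T, B2->T, B2->F, B4->E, B3->F, B6->E, B5->F; outcomes B1=F, B2=T, B2=F, B3=F, B4=E, B5=F, B6=E
input #2, n=11, u=3: events B1->F, B2->T, B2->T, B2->F, B4->E, B3->F, B6->E, B5->F; outcomes B1=F, B2=T, B2=F, B3=F, B4=E, B5=F, B6=E
input #3, n=12, u=6: events B1->F, B2->T, B2->T, B2->F, B4->E, B3->T, B6->E, B5->F; outcomes B1=F, B2=T, B2=F, B3=T, B4=E, B5=F, B6=E
input #4, n=15, u=6: events B1->F, B2->F, B4->E, B3->F, B6->E, B5->T, B6->E, B5->T, B6->E, B5->T, B6->E, B5->T, B6->E, B5->T, ...; outcomes B1=F, B2=F, B3=F, B4=E, B5=T, B5=F, B6=S, B6=E
input #5, n=10, u=0: events B1->F, B2->T, B2->T, B2->T, B2->F, B4->S, B3->F, B6->S, B5->F; outcomes B1=F, B2=T, B2=F, B3=F, B4=S, B5=F, B6=S
input #6, n=12, u=5: events B1->F, B2->T, B2->T, B2->F, B4->S, B3->F, B6->E, B5->F; outcomes B1=F, B2=T, B2=F, B3=F, B4=S, B5=F, B6=E
input #7, n=7, u=6: events B1->F, B2->T, B2->T, B2->T, B2->T, B2->F, B4->E, B3->F, B6->E, B5->F; outcomes B1=F, B2=T, B2=F, B3=F, B4=E, B5=F, B6=E
input #8, n=7, u=0: events B1->F, B2->T, B2->T, B2->T, B2->T, B2->F, B4->S, B3->F, B6->S, B5->F; outcomes B1=F, B2=T, B2=F, B3=F, B4=S, B5=F, B6=S
input #9, n=10, u=2: events B1->F, B2->T, B2->T, B2->T, B2->F, B4->E, B3->T, B6->E, B5->F; outcomes B1=F, B2=T, B2=F, B3=T, B4=E, B5=F, B6=E
input #10, n=14, u=6: events B1->F, B2->T, B2->F, B4->E, B3->T, B6->E, B5->T, B6->E, B5->T, B6->E, B5->T, B6->E, B5->T, B6->E, ...; outcomes B1=F, B2=T, B2=F, B3=T, B4=E, B5=T, B5=F, B6=S, B6=E
the full pool covers 11 outcomes: B1=F, B2=T, B2=F, B3=T, B3=F, B4=S, B4=E, B5=T, B5=F, B6=S, B6=E
size 1 is not enough: best union over all size-1 subsets is 9/11
inputs {5, 10} (size 2) cover everything; no size-2 subset with a lexicographically smaller index list covers all 11

Answer: 5, 10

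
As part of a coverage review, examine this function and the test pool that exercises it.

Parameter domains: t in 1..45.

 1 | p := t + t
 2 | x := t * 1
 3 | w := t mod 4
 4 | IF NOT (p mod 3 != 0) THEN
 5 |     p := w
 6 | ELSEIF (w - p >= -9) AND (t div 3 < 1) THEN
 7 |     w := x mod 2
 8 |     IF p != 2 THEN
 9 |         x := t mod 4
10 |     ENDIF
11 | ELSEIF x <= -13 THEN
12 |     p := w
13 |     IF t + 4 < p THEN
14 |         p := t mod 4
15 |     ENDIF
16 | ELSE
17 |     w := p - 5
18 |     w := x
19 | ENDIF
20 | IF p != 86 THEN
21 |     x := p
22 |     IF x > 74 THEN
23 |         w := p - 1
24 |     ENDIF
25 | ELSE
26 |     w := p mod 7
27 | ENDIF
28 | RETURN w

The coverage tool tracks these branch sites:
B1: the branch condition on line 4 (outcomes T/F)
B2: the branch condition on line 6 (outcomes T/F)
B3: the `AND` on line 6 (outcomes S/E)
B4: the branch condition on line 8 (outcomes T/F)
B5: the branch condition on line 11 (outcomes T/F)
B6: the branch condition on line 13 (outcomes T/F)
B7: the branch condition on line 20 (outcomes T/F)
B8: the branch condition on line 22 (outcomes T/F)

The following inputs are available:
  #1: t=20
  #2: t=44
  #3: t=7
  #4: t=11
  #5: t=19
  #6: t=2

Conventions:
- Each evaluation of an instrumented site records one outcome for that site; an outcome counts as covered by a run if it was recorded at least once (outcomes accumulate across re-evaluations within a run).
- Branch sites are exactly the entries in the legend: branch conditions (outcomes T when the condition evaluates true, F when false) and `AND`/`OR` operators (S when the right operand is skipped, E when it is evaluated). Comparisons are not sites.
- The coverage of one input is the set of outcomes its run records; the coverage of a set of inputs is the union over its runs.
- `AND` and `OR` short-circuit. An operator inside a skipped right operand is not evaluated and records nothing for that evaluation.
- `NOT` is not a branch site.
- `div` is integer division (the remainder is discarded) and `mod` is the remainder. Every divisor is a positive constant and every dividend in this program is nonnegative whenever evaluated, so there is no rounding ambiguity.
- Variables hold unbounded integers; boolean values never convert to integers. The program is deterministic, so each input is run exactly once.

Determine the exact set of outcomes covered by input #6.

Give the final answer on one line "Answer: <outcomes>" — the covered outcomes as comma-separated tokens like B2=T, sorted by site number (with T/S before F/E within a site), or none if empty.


Tracing the run of input #6 (t=2):
  B1->F, B3->E, B2->T, B4->T, B7->T, B8->F
deduplicating events, the covered set is: B1=F, B2=T, B3=E, B4=T, B7=T, B8=F
Answer: B1=F, B2=T, B3=E, B4=T, B7=T, B8=F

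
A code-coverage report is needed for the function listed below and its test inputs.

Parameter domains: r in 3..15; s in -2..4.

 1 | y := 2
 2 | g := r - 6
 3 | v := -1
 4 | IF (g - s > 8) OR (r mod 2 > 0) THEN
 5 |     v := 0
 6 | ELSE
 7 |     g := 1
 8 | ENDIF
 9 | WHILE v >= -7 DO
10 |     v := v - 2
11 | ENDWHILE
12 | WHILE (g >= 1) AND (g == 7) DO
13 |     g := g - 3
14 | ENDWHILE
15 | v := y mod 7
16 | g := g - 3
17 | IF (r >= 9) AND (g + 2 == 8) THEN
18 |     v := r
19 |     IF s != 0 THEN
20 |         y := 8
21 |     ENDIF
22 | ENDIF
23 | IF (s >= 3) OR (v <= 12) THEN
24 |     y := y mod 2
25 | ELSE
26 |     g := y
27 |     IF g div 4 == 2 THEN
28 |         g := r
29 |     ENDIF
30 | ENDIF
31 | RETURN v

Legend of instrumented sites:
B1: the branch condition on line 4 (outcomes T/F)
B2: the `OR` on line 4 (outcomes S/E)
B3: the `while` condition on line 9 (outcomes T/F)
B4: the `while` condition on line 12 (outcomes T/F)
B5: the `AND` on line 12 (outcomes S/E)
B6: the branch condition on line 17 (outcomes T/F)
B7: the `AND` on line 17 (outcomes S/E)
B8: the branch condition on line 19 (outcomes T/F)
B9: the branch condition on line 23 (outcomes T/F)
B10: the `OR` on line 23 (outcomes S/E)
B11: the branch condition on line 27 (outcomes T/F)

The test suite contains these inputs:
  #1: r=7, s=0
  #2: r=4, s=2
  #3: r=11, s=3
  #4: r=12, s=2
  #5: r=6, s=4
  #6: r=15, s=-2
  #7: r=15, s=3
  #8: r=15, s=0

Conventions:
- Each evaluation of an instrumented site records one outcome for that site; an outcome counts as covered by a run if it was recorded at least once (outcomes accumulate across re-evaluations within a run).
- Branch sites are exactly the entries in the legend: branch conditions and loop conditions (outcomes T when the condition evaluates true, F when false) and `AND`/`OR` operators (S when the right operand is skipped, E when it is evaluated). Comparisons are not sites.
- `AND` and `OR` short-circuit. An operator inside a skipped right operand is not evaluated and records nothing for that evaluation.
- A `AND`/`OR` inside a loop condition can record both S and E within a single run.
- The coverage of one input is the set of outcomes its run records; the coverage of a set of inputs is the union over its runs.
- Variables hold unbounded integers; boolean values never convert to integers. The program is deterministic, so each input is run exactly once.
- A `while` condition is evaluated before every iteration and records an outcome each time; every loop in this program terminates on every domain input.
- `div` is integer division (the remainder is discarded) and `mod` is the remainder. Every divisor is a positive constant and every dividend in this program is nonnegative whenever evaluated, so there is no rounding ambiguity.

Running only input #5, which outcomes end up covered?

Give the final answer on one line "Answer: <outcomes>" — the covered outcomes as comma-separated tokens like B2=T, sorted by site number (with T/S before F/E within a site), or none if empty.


Tracing the run of input #5 (r=6, s=4):
  B2->E, B1->F, B3->T, B3->T, B3->T, B3->T, B3->F, B5->E, B4->F, B7->S
  B6->F, B10->S, B9->T
as a set, this run covers: B1=F, B2=E, B3=T, B3=F, B4=F, B5=E, B6=F, B7=S, B9=T, B10=S
Answer: B1=F, B2=E, B3=T, B3=F, B4=F, B5=E, B6=F, B7=S, B9=T, B10=S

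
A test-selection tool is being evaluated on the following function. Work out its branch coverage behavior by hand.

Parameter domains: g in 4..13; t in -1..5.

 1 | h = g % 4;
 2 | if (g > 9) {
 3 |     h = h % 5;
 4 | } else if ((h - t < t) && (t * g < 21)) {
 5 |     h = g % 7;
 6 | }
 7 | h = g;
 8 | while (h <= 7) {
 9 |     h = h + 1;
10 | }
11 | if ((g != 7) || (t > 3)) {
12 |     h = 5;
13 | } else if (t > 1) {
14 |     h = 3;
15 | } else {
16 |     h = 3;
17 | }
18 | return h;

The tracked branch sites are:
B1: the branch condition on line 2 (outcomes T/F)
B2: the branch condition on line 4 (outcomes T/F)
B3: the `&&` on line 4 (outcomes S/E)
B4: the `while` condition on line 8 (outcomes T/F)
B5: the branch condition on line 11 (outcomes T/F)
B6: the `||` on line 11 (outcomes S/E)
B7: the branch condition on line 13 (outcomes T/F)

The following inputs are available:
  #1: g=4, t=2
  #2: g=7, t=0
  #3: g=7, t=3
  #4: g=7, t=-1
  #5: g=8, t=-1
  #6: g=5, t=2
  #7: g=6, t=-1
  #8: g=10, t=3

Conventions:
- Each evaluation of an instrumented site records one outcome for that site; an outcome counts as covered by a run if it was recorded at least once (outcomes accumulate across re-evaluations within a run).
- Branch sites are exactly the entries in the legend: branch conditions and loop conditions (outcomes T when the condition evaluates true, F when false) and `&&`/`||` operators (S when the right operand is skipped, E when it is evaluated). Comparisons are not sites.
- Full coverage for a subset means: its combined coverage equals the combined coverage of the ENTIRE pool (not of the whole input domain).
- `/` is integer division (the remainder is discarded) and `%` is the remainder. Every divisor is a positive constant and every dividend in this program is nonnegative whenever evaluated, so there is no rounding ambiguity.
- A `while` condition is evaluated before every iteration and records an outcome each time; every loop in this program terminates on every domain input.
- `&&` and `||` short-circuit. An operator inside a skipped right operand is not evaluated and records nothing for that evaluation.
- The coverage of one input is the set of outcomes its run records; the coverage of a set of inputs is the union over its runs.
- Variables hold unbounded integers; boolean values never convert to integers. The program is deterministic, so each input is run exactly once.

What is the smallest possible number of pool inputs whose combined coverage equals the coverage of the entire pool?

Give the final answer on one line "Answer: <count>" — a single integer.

#1 (g=4, t=2) -> covered: B1=F, B2=T, B3=E, B4=T, B4=F, B5=T, B6=S
#2 (g=7, t=0) -> covered: B1=F, B2=F, B3=S, B4=T, B4=F, B5=F, B6=E, B7=F
#3 (g=7, t=3) -> covered: B1=F, B2=F, B3=E, B4=T, B4=F, B5=F, B6=E, B7=T
#4 (g=7, t=-1) -> covered: B1=F, B2=F, B3=S, B4=T, B4=F, B5=F, B6=E, B7=F
#5 (g=8, t=-1) -> covered: B1=F, B2=F, B3=S, B4=F, B5=T, B6=S
#6 (g=5, t=2) -> covered: B1=F, B2=T, B3=E, B4=T, B4=F, B5=T, B6=S
#7 (g=6, t=-1) -> covered: B1=F, B2=F, B3=S, B4=T, B4=F, B5=T, B6=S
#8 (g=10, t=3) -> covered: B1=T, B4=F, B5=T, B6=S
together the pool reaches 14 outcomes: B1=T, B1=F, B2=T, B2=F, B3=S, B3=E, B4=T, B4=F, B5=T, B5=F, B6=S, B6=E, B7=T, B7=F
every size-1 subset falls short of the 14 outcomes (best: 8/14)
every size-2 subset falls short of the 14 outcomes (best: 12/14)
every size-3 subset falls short of the 14 outcomes (best: 13/14)
inputs {1, 2, 3, 8} (size 4) cover everything; no size-4 subset with a lexicographically smaller index list covers all 14

Answer: 4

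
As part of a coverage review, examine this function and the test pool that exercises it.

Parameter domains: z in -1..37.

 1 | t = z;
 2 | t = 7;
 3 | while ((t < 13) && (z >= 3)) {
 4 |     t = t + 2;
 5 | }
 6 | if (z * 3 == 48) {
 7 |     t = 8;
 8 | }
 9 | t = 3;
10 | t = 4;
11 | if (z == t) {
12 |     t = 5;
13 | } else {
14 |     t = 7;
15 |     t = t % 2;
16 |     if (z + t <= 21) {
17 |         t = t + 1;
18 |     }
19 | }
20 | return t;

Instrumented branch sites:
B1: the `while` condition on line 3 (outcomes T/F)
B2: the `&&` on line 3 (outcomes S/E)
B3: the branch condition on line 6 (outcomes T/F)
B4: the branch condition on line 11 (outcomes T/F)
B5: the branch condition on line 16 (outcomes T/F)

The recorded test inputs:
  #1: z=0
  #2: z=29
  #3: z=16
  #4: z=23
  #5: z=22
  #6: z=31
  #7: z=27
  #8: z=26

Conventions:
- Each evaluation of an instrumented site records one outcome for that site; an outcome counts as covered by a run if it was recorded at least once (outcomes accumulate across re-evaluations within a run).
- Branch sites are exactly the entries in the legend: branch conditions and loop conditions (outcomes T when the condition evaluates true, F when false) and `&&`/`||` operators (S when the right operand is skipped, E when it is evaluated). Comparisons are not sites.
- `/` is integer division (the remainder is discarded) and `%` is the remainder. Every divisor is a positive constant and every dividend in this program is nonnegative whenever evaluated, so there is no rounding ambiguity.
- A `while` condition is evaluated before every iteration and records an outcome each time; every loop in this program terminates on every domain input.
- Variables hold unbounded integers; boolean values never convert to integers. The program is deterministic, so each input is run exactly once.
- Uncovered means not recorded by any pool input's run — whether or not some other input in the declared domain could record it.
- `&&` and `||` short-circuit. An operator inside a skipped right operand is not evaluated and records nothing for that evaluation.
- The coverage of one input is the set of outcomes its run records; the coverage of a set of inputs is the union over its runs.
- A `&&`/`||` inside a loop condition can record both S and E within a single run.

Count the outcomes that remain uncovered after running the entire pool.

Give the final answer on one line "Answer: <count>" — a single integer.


input #1 (z=0): covers B1=F, B2=E, B3=F, B4=F, B5=T
input #2 (z=29): covers B1=T, B1=F, B2=S, B2=E, B3=F, B4=F, B5=F
input #3 (z=16): covers B1=T, B1=F, B2=S, B2=E, B3=T, B4=F, B5=T
input #4 (z=23): covers B1=T, B1=F, B2=S, B2=E, B3=F, B4=F, B5=F
input #5 (z=22): covers B1=T, B1=F, B2=S, B2=E, B3=F, B4=F, B5=F
input #6 (z=31): covers B1=T, B1=F, B2=S, B2=E, B3=F, B4=F, B5=F
input #7 (z=27): covers B1=T, B1=F, B2=S, B2=E, B3=F, B4=F, B5=F
input #8 (z=26): covers B1=T, B1=F, B2=S, B2=E, B3=F, B4=F, B5=F
union over the pool: B1=T, B1=F, B2=S, B2=E, B3=T, B3=F, B4=F, B5=T, B5=F
uncovered (1 of 10): B4=T
Answer: 1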